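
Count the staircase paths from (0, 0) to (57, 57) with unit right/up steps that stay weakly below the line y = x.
C_57 = 26700952856774851904245220912664

These NE paths below the diagonal are counted by the Catalan number C_n = (1/(n + 1)) · C(2n, n). For n = 57: C_57 = (1/58) · C(114, 57) = 1548655265692941410446222812934512/58 = 26700952856774851904245220912664.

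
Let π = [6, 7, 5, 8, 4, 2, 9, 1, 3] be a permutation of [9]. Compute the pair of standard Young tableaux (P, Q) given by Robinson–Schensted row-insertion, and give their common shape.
P = [1, 3, 8, 9] / [2, 7] / [4] / [5] / [6];  Q = [1, 2, 4, 7] / [3, 9] / [5] / [6] / [8];  common shape = (4, 2, 1, 1, 1)

Row-insert the values π_1, π_2, … into P one at a time, bumping the leftmost entry strictly greater than the inserted value down to the next row. The recording tableau Q records, in position (i, j), the step at which that cell was added to P.
  Insert 6 (step 1): P = [6];  Q = [1]
  Insert 7 (step 2): P = [6, 7];  Q = [1, 2]
  Insert 5 (step 3): P = [5, 7] / [6];  Q = [1, 2] / [3]
  Insert 8 (step 4): P = [5, 7, 8] / [6];  Q = [1, 2, 4] / [3]
  Insert 4 (step 5): P = [4, 7, 8] / [5] / [6];  Q = [1, 2, 4] / [3] / [5]
  Insert 2 (step 6): P = [2, 7, 8] / [4] / [5] / [6];  Q = [1, 2, 4] / [3] / [5] / [6]
  Insert 9 (step 7): P = [2, 7, 8, 9] / [4] / [5] / [6];  Q = [1, 2, 4, 7] / [3] / [5] / [6]
  Insert 1 (step 8): P = [1, 7, 8, 9] / [2] / [4] / [5] / [6];  Q = [1, 2, 4, 7] / [3] / [5] / [6] / [8]
  Insert 3 (step 9): P = [1, 3, 8, 9] / [2, 7] / [4] / [5] / [6];  Q = [1, 2, 4, 7] / [3, 9] / [5] / [6] / [8]
Final shape: (4, 2, 1, 1, 1).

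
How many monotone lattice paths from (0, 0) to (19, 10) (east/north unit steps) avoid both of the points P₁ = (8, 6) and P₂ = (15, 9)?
Number of paths = 11195195

Inclusion–exclusion. Total paths: C(29, 19) = 20030010. Through P₁: C(14, 8)·C(15, 11) = 4099095. Through P₂: C(24, 15)·C(5, 4) = 6537520. Since P₁ is strictly southwest of P₂, a monotone path through both must visit P₁ then P₂; paths through both = C(14, 8)·C(10, 7)·C(5, 4) = 1801800. Avoid both = 20030010 − 4099095 − 6537520 + 1801800 = 11195195.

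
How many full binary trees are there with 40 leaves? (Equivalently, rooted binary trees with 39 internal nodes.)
C_39 = 680425371729975800390

These full binary trees are counted by the Catalan number C_n = (1/(n + 1)) · C(2n, n). For n = 39: C_39 = (1/40) · C(78, 39) = 27217014869199032015600/40 = 680425371729975800390.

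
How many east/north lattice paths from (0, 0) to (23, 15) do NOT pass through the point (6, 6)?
Number of paths = 12584202360

Total paths from (0, 0) to (23, 15): C(38, 23) = 15471286560. Paths through (6, 6): (paths (0, 0) → (6, 6)) × (paths (6, 6) → (23, 15)) = C(12, 6) · C(26, 17) = 924 · 3124550 = 2887084200. Avoidance count = 15471286560 − 2887084200 = 12584202360.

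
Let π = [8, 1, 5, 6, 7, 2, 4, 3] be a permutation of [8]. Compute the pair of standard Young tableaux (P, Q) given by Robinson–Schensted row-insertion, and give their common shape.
P = [1, 2, 3, 7] / [4, 6] / [5] / [8];  Q = [1, 3, 4, 5] / [2, 7] / [6] / [8];  common shape = (4, 2, 1, 1)

Row-insert the values π_1, π_2, … into P one at a time, bumping the leftmost entry strictly greater than the inserted value down to the next row. The recording tableau Q records, in position (i, j), the step at which that cell was added to P.
  Insert 8 (step 1): P = [8];  Q = [1]
  Insert 1 (step 2): P = [1] / [8];  Q = [1] / [2]
  Insert 5 (step 3): P = [1, 5] / [8];  Q = [1, 3] / [2]
  Insert 6 (step 4): P = [1, 5, 6] / [8];  Q = [1, 3, 4] / [2]
  Insert 7 (step 5): P = [1, 5, 6, 7] / [8];  Q = [1, 3, 4, 5] / [2]
  Insert 2 (step 6): P = [1, 2, 6, 7] / [5] / [8];  Q = [1, 3, 4, 5] / [2] / [6]
  Insert 4 (step 7): P = [1, 2, 4, 7] / [5, 6] / [8];  Q = [1, 3, 4, 5] / [2, 7] / [6]
  Insert 3 (step 8): P = [1, 2, 3, 7] / [4, 6] / [5] / [8];  Q = [1, 3, 4, 5] / [2, 7] / [6] / [8]
Final shape: (4, 2, 1, 1).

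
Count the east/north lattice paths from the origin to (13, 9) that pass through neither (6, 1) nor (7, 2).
Number of paths = 414623

Inclusion–exclusion. Total paths: C(22, 13) = 497420. Through P₁: C(7, 6)·C(15, 7) = 45045. Through P₂: C(9, 7)·C(13, 6) = 61776. Since P₁ is strictly southwest of P₂, a monotone path through both must visit P₁ then P₂; paths through both = C(7, 6)·C(2, 1)·C(13, 6) = 24024. Avoid both = 497420 − 45045 − 61776 + 24024 = 414623.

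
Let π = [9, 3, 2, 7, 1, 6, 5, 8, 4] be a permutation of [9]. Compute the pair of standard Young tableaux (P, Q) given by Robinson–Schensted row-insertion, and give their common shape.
P = [1, 4, 8] / [2, 5] / [3, 6] / [7] / [9];  Q = [1, 4, 8] / [2, 6] / [3, 7] / [5] / [9];  common shape = (3, 2, 2, 1, 1)

Row-insert the values π_1, π_2, … into P one at a time, bumping the leftmost entry strictly greater than the inserted value down to the next row. The recording tableau Q records, in position (i, j), the step at which that cell was added to P.
  Insert 9 (step 1): P = [9];  Q = [1]
  Insert 3 (step 2): P = [3] / [9];  Q = [1] / [2]
  Insert 2 (step 3): P = [2] / [3] / [9];  Q = [1] / [2] / [3]
  Insert 7 (step 4): P = [2, 7] / [3] / [9];  Q = [1, 4] / [2] / [3]
  Insert 1 (step 5): P = [1, 7] / [2] / [3] / [9];  Q = [1, 4] / [2] / [3] / [5]
  Insert 6 (step 6): P = [1, 6] / [2, 7] / [3] / [9];  Q = [1, 4] / [2, 6] / [3] / [5]
  Insert 5 (step 7): P = [1, 5] / [2, 6] / [3, 7] / [9];  Q = [1, 4] / [2, 6] / [3, 7] / [5]
  Insert 8 (step 8): P = [1, 5, 8] / [2, 6] / [3, 7] / [9];  Q = [1, 4, 8] / [2, 6] / [3, 7] / [5]
  Insert 4 (step 9): P = [1, 4, 8] / [2, 5] / [3, 6] / [7] / [9];  Q = [1, 4, 8] / [2, 6] / [3, 7] / [5] / [9]
Final shape: (3, 2, 2, 1, 1).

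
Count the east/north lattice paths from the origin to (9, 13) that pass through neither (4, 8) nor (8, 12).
Number of paths = 190040

Inclusion–exclusion. Total paths: C(22, 9) = 497420. Through P₁: C(12, 4)·C(10, 5) = 124740. Through P₂: C(20, 8)·C(2, 1) = 251940. Since P₁ is strictly southwest of P₂, a monotone path through both must visit P₁ then P₂; paths through both = C(12, 4)·C(8, 4)·C(2, 1) = 69300. Avoid both = 497420 − 124740 − 251940 + 69300 = 190040.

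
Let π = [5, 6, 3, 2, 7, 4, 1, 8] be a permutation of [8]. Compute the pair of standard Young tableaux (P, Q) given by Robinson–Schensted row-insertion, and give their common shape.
P = [1, 4, 7, 8] / [2, 6] / [3] / [5];  Q = [1, 2, 5, 8] / [3, 6] / [4] / [7];  common shape = (4, 2, 1, 1)

Row-insert the values π_1, π_2, … into P one at a time, bumping the leftmost entry strictly greater than the inserted value down to the next row. The recording tableau Q records, in position (i, j), the step at which that cell was added to P.
  Insert 5 (step 1): P = [5];  Q = [1]
  Insert 6 (step 2): P = [5, 6];  Q = [1, 2]
  Insert 3 (step 3): P = [3, 6] / [5];  Q = [1, 2] / [3]
  Insert 2 (step 4): P = [2, 6] / [3] / [5];  Q = [1, 2] / [3] / [4]
  Insert 7 (step 5): P = [2, 6, 7] / [3] / [5];  Q = [1, 2, 5] / [3] / [4]
  Insert 4 (step 6): P = [2, 4, 7] / [3, 6] / [5];  Q = [1, 2, 5] / [3, 6] / [4]
  Insert 1 (step 7): P = [1, 4, 7] / [2, 6] / [3] / [5];  Q = [1, 2, 5] / [3, 6] / [4] / [7]
  Insert 8 (step 8): P = [1, 4, 7, 8] / [2, 6] / [3] / [5];  Q = [1, 2, 5, 8] / [3, 6] / [4] / [7]
Final shape: (4, 2, 1, 1).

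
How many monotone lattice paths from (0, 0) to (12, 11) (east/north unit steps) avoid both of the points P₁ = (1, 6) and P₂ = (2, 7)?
Number of paths = 1299480

Inclusion–exclusion. Total paths: C(23, 12) = 1352078. Through P₁: C(7, 1)·C(16, 11) = 30576. Through P₂: C(9, 2)·C(14, 10) = 36036. Since P₁ is strictly southwest of P₂, a monotone path through both must visit P₁ then P₂; paths through both = C(7, 1)·C(2, 1)·C(14, 10) = 14014. Avoid both = 1352078 − 30576 − 36036 + 14014 = 1299480.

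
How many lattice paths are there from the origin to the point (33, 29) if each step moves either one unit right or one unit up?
Number of paths = 409894288378212890

A monotone lattice path from (0, 0) to (33, 29) consists of 33 east steps and 29 north steps in some order, so it is determined by which 33 of the 62 steps are east. The count is C(62, 33) = 409894288378212890.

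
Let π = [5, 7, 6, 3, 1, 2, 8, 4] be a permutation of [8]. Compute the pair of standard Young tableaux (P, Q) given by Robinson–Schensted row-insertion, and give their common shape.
P = [1, 2, 4] / [3, 6, 8] / [5] / [7];  Q = [1, 2, 7] / [3, 6, 8] / [4] / [5];  common shape = (3, 3, 1, 1)

Row-insert the values π_1, π_2, … into P one at a time, bumping the leftmost entry strictly greater than the inserted value down to the next row. The recording tableau Q records, in position (i, j), the step at which that cell was added to P.
  Insert 5 (step 1): P = [5];  Q = [1]
  Insert 7 (step 2): P = [5, 7];  Q = [1, 2]
  Insert 6 (step 3): P = [5, 6] / [7];  Q = [1, 2] / [3]
  Insert 3 (step 4): P = [3, 6] / [5] / [7];  Q = [1, 2] / [3] / [4]
  Insert 1 (step 5): P = [1, 6] / [3] / [5] / [7];  Q = [1, 2] / [3] / [4] / [5]
  Insert 2 (step 6): P = [1, 2] / [3, 6] / [5] / [7];  Q = [1, 2] / [3, 6] / [4] / [5]
  Insert 8 (step 7): P = [1, 2, 8] / [3, 6] / [5] / [7];  Q = [1, 2, 7] / [3, 6] / [4] / [5]
  Insert 4 (step 8): P = [1, 2, 4] / [3, 6, 8] / [5] / [7];  Q = [1, 2, 7] / [3, 6, 8] / [4] / [5]
Final shape: (3, 3, 1, 1).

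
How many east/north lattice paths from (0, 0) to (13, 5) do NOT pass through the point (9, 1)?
Number of paths = 7868

Total paths from (0, 0) to (13, 5): C(18, 13) = 8568. Paths through (9, 1): (paths (0, 0) → (9, 1)) × (paths (9, 1) → (13, 5)) = C(10, 9) · C(8, 4) = 10 · 70 = 700. Avoidance count = 8568 − 700 = 7868.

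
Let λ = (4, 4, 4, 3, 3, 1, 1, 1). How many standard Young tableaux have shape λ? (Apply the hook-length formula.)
# SYT of shape (4, 4, 4, 3, 3, 1, 1, 1) = 112869120

Hook-length formula: f^λ = n! / Π hook(c), product over all cells c of the Young diagram. For λ = (4, 4, 4, 3, 3, 1, 1, 1), n = 21 boxes. Hook lengths by row (left-to-right, top-to-bottom): [11, 7, 6, 3]; [10, 6, 5, 2]; [9, 5, 4, 1]; [7, 3, 2]; [6, 2, 1]; [3]; [2]; [1]. Product of hooks = 452656512000. So f^λ = 21! / 452656512000 = 51090942171709440000 / 452656512000 = 112869120.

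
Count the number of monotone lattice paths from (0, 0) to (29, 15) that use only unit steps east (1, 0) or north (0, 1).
Number of paths = 229911617056

A monotone lattice path from (0, 0) to (29, 15) consists of 29 east steps and 15 north steps in some order, so it is determined by which 29 of the 44 steps are east. The count is C(44, 29) = 229911617056.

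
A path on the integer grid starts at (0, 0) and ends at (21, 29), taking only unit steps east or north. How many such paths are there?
Number of paths = 67327446062800

A monotone lattice path from (0, 0) to (21, 29) consists of 21 east steps and 29 north steps in some order, so it is determined by which 21 of the 50 steps are east. The count is C(50, 21) = 67327446062800.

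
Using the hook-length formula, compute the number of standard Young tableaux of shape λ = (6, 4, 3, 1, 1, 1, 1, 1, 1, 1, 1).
# SYT of shape (6, 4, 3, 1, 1, 1, 1, 1, 1, 1, 1) = 68677875

Hook-length formula: f^λ = n! / Π hook(c), product over all cells c of the Young diagram. For λ = (6, 4, 3, 1, 1, 1, 1, 1, 1, 1, 1), n = 21 boxes. Hook lengths by row (left-to-right, top-to-bottom): [16, 7, 6, 4, 2, 1]; [13, 4, 3, 1]; [11, 2, 1]; [8]; [7]; [6]; [5]; [4]; [3]; [2]; [1]. Product of hooks = 743921418240. So f^λ = 21! / 743921418240 = 51090942171709440000 / 743921418240 = 68677875.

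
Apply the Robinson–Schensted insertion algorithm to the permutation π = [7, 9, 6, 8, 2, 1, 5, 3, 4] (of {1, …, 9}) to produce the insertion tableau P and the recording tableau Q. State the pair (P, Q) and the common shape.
P = [1, 3, 4] / [2, 5] / [6, 8] / [7, 9];  Q = [1, 2, 9] / [3, 4] / [5, 7] / [6, 8];  common shape = (3, 2, 2, 2)

Row-insert the values π_1, π_2, … into P one at a time, bumping the leftmost entry strictly greater than the inserted value down to the next row. The recording tableau Q records, in position (i, j), the step at which that cell was added to P.
  Insert 7 (step 1): P = [7];  Q = [1]
  Insert 9 (step 2): P = [7, 9];  Q = [1, 2]
  Insert 6 (step 3): P = [6, 9] / [7];  Q = [1, 2] / [3]
  Insert 8 (step 4): P = [6, 8] / [7, 9];  Q = [1, 2] / [3, 4]
  Insert 2 (step 5): P = [2, 8] / [6, 9] / [7];  Q = [1, 2] / [3, 4] / [5]
  Insert 1 (step 6): P = [1, 8] / [2, 9] / [6] / [7];  Q = [1, 2] / [3, 4] / [5] / [6]
  Insert 5 (step 7): P = [1, 5] / [2, 8] / [6, 9] / [7];  Q = [1, 2] / [3, 4] / [5, 7] / [6]
  Insert 3 (step 8): P = [1, 3] / [2, 5] / [6, 8] / [7, 9];  Q = [1, 2] / [3, 4] / [5, 7] / [6, 8]
  Insert 4 (step 9): P = [1, 3, 4] / [2, 5] / [6, 8] / [7, 9];  Q = [1, 2, 9] / [3, 4] / [5, 7] / [6, 8]
Final shape: (3, 2, 2, 2).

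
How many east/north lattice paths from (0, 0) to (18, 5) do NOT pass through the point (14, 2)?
Number of paths = 29449

Total paths from (0, 0) to (18, 5): C(23, 18) = 33649. Paths through (14, 2): (paths (0, 0) → (14, 2)) × (paths (14, 2) → (18, 5)) = C(16, 14) · C(7, 4) = 120 · 35 = 4200. Avoidance count = 33649 − 4200 = 29449.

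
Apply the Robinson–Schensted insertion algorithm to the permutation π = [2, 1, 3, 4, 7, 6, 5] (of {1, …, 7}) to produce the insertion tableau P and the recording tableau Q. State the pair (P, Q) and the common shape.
P = [1, 3, 4, 5] / [2, 6] / [7];  Q = [1, 3, 4, 5] / [2, 6] / [7];  common shape = (4, 2, 1)

Row-insert the values π_1, π_2, … into P one at a time, bumping the leftmost entry strictly greater than the inserted value down to the next row. The recording tableau Q records, in position (i, j), the step at which that cell was added to P.
  Insert 2 (step 1): P = [2];  Q = [1]
  Insert 1 (step 2): P = [1] / [2];  Q = [1] / [2]
  Insert 3 (step 3): P = [1, 3] / [2];  Q = [1, 3] / [2]
  Insert 4 (step 4): P = [1, 3, 4] / [2];  Q = [1, 3, 4] / [2]
  Insert 7 (step 5): P = [1, 3, 4, 7] / [2];  Q = [1, 3, 4, 5] / [2]
  Insert 6 (step 6): P = [1, 3, 4, 6] / [2, 7];  Q = [1, 3, 4, 5] / [2, 6]
  Insert 5 (step 7): P = [1, 3, 4, 5] / [2, 6] / [7];  Q = [1, 3, 4, 5] / [2, 6] / [7]
Final shape: (4, 2, 1).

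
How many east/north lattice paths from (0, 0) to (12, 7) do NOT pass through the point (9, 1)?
Number of paths = 49548

Total paths from (0, 0) to (12, 7): C(19, 12) = 50388. Paths through (9, 1): (paths (0, 0) → (9, 1)) × (paths (9, 1) → (12, 7)) = C(10, 9) · C(9, 3) = 10 · 84 = 840. Avoidance count = 50388 − 840 = 49548.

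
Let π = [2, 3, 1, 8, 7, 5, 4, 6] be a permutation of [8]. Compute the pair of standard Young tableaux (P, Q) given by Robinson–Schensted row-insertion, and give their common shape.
P = [1, 3, 4, 6] / [2, 5] / [7] / [8];  Q = [1, 2, 4, 8] / [3, 5] / [6] / [7];  common shape = (4, 2, 1, 1)

Row-insert the values π_1, π_2, … into P one at a time, bumping the leftmost entry strictly greater than the inserted value down to the next row. The recording tableau Q records, in position (i, j), the step at which that cell was added to P.
  Insert 2 (step 1): P = [2];  Q = [1]
  Insert 3 (step 2): P = [2, 3];  Q = [1, 2]
  Insert 1 (step 3): P = [1, 3] / [2];  Q = [1, 2] / [3]
  Insert 8 (step 4): P = [1, 3, 8] / [2];  Q = [1, 2, 4] / [3]
  Insert 7 (step 5): P = [1, 3, 7] / [2, 8];  Q = [1, 2, 4] / [3, 5]
  Insert 5 (step 6): P = [1, 3, 5] / [2, 7] / [8];  Q = [1, 2, 4] / [3, 5] / [6]
  Insert 4 (step 7): P = [1, 3, 4] / [2, 5] / [7] / [8];  Q = [1, 2, 4] / [3, 5] / [6] / [7]
  Insert 6 (step 8): P = [1, 3, 4, 6] / [2, 5] / [7] / [8];  Q = [1, 2, 4, 8] / [3, 5] / [6] / [7]
Final shape: (4, 2, 1, 1).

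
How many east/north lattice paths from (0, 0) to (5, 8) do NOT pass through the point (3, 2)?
Number of paths = 1007

Total paths from (0, 0) to (5, 8): C(13, 5) = 1287. Paths through (3, 2): (paths (0, 0) → (3, 2)) × (paths (3, 2) → (5, 8)) = C(5, 3) · C(8, 2) = 10 · 28 = 280. Avoidance count = 1287 − 280 = 1007.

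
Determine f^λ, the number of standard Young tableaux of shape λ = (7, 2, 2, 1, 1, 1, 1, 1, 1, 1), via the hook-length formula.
# SYT of shape (7, 2, 2, 1, 1, 1, 1, 1, 1, 1) = 459459

Hook-length formula: f^λ = n! / Π hook(c), product over all cells c of the Young diagram. For λ = (7, 2, 2, 1, 1, 1, 1, 1, 1, 1), n = 18 boxes. Hook lengths by row (left-to-right, top-to-bottom): [16, 8, 5, 4, 3, 2, 1]; [10, 2]; [9, 1]; [7]; [6]; [5]; [4]; [3]; [2]; [1]. Product of hooks = 13934592000. So f^λ = 18! / 13934592000 = 6402373705728000 / 13934592000 = 459459.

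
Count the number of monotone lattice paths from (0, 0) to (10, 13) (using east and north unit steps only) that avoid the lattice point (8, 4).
Number of paths = 1116841

Total paths from (0, 0) to (10, 13): C(23, 10) = 1144066. Paths through (8, 4): (paths (0, 0) → (8, 4)) × (paths (8, 4) → (10, 13)) = C(12, 8) · C(11, 2) = 495 · 55 = 27225. Avoidance count = 1144066 − 27225 = 1116841.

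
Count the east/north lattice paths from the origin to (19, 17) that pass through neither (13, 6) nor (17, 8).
Number of paths = 8224608243

Inclusion–exclusion. Total paths: C(36, 19) = 8597496600. Through P₁: C(19, 13)·C(17, 6) = 335785632. Through P₂: C(25, 17)·C(11, 2) = 59486625. Since P₁ is strictly southwest of P₂, a monotone path through both must visit P₁ then P₂; paths through both = C(19, 13)·C(6, 4)·C(11, 2) = 22383900. Avoid both = 8597496600 − 335785632 − 59486625 + 22383900 = 8224608243.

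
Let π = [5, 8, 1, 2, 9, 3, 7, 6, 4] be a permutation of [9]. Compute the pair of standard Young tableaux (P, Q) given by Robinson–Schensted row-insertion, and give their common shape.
P = [1, 2, 3, 4] / [5, 6, 9] / [7] / [8];  Q = [1, 2, 5, 7] / [3, 4, 6] / [8] / [9];  common shape = (4, 3, 1, 1)

Row-insert the values π_1, π_2, … into P one at a time, bumping the leftmost entry strictly greater than the inserted value down to the next row. The recording tableau Q records, in position (i, j), the step at which that cell was added to P.
  Insert 5 (step 1): P = [5];  Q = [1]
  Insert 8 (step 2): P = [5, 8];  Q = [1, 2]
  Insert 1 (step 3): P = [1, 8] / [5];  Q = [1, 2] / [3]
  Insert 2 (step 4): P = [1, 2] / [5, 8];  Q = [1, 2] / [3, 4]
  Insert 9 (step 5): P = [1, 2, 9] / [5, 8];  Q = [1, 2, 5] / [3, 4]
  Insert 3 (step 6): P = [1, 2, 3] / [5, 8, 9];  Q = [1, 2, 5] / [3, 4, 6]
  Insert 7 (step 7): P = [1, 2, 3, 7] / [5, 8, 9];  Q = [1, 2, 5, 7] / [3, 4, 6]
  Insert 6 (step 8): P = [1, 2, 3, 6] / [5, 7, 9] / [8];  Q = [1, 2, 5, 7] / [3, 4, 6] / [8]
  Insert 4 (step 9): P = [1, 2, 3, 4] / [5, 6, 9] / [7] / [8];  Q = [1, 2, 5, 7] / [3, 4, 6] / [8] / [9]
Final shape: (4, 3, 1, 1).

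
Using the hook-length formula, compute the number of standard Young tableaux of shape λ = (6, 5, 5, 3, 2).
# SYT of shape (6, 5, 5, 3, 2) = 299304720

Hook-length formula: f^λ = n! / Π hook(c), product over all cells c of the Young diagram. For λ = (6, 5, 5, 3, 2), n = 21 boxes. Hook lengths by row (left-to-right, top-to-bottom): [10, 9, 7, 5, 4, 1]; [8, 7, 5, 3, 2]; [7, 6, 4, 2, 1]; [4, 3, 1]; [2, 1]. Product of hooks = 170698752000. So f^λ = 21! / 170698752000 = 51090942171709440000 / 170698752000 = 299304720.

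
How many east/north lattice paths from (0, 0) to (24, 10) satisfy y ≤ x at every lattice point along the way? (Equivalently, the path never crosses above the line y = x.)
Number of paths = 78676884

By the reflection principle (André's argument), the number of monotone paths to (24, 10) with n ≤ m that never go above y = x is C(34, 24) − C(34, 25) = 131128140 − 52451256 = 78676884.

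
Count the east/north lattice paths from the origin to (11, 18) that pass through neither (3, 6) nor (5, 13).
Number of paths = 21454482

Inclusion–exclusion. Total paths: C(29, 11) = 34597290. Through P₁: C(9, 3)·C(20, 8) = 10581480. Through P₂: C(18, 5)·C(11, 6) = 3958416. Since P₁ is strictly southwest of P₂, a monotone path through both must visit P₁ then P₂; paths through both = C(9, 3)·C(9, 2)·C(11, 6) = 1397088. Avoid both = 34597290 − 10581480 − 3958416 + 1397088 = 21454482.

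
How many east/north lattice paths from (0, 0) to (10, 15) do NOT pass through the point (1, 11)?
Number of paths = 3260180

Total paths from (0, 0) to (10, 15): C(25, 10) = 3268760. Paths through (1, 11): (paths (0, 0) → (1, 11)) × (paths (1, 11) → (10, 15)) = C(12, 1) · C(13, 9) = 12 · 715 = 8580. Avoidance count = 3268760 − 8580 = 3260180.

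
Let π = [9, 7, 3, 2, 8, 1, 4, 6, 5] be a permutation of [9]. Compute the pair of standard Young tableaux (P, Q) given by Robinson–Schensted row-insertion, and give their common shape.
P = [1, 4, 5] / [2, 6] / [3, 8] / [7] / [9];  Q = [1, 5, 8] / [2, 7] / [3, 9] / [4] / [6];  common shape = (3, 2, 2, 1, 1)

Row-insert the values π_1, π_2, … into P one at a time, bumping the leftmost entry strictly greater than the inserted value down to the next row. The recording tableau Q records, in position (i, j), the step at which that cell was added to P.
  Insert 9 (step 1): P = [9];  Q = [1]
  Insert 7 (step 2): P = [7] / [9];  Q = [1] / [2]
  Insert 3 (step 3): P = [3] / [7] / [9];  Q = [1] / [2] / [3]
  Insert 2 (step 4): P = [2] / [3] / [7] / [9];  Q = [1] / [2] / [3] / [4]
  Insert 8 (step 5): P = [2, 8] / [3] / [7] / [9];  Q = [1, 5] / [2] / [3] / [4]
  Insert 1 (step 6): P = [1, 8] / [2] / [3] / [7] / [9];  Q = [1, 5] / [2] / [3] / [4] / [6]
  Insert 4 (step 7): P = [1, 4] / [2, 8] / [3] / [7] / [9];  Q = [1, 5] / [2, 7] / [3] / [4] / [6]
  Insert 6 (step 8): P = [1, 4, 6] / [2, 8] / [3] / [7] / [9];  Q = [1, 5, 8] / [2, 7] / [3] / [4] / [6]
  Insert 5 (step 9): P = [1, 4, 5] / [2, 6] / [3, 8] / [7] / [9];  Q = [1, 5, 8] / [2, 7] / [3, 9] / [4] / [6]
Final shape: (3, 2, 2, 1, 1).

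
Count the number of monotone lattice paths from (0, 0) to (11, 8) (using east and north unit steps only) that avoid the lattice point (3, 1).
Number of paths = 49842

Total paths from (0, 0) to (11, 8): C(19, 11) = 75582. Paths through (3, 1): (paths (0, 0) → (3, 1)) × (paths (3, 1) → (11, 8)) = C(4, 3) · C(15, 8) = 4 · 6435 = 25740. Avoidance count = 75582 − 25740 = 49842.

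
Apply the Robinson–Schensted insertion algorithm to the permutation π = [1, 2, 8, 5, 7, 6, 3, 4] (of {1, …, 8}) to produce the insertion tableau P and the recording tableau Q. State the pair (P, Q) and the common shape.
P = [1, 2, 3, 4] / [5, 6] / [7] / [8];  Q = [1, 2, 3, 5] / [4, 8] / [6] / [7];  common shape = (4, 2, 1, 1)

Row-insert the values π_1, π_2, … into P one at a time, bumping the leftmost entry strictly greater than the inserted value down to the next row. The recording tableau Q records, in position (i, j), the step at which that cell was added to P.
  Insert 1 (step 1): P = [1];  Q = [1]
  Insert 2 (step 2): P = [1, 2];  Q = [1, 2]
  Insert 8 (step 3): P = [1, 2, 8];  Q = [1, 2, 3]
  Insert 5 (step 4): P = [1, 2, 5] / [8];  Q = [1, 2, 3] / [4]
  Insert 7 (step 5): P = [1, 2, 5, 7] / [8];  Q = [1, 2, 3, 5] / [4]
  Insert 6 (step 6): P = [1, 2, 5, 6] / [7] / [8];  Q = [1, 2, 3, 5] / [4] / [6]
  Insert 3 (step 7): P = [1, 2, 3, 6] / [5] / [7] / [8];  Q = [1, 2, 3, 5] / [4] / [6] / [7]
  Insert 4 (step 8): P = [1, 2, 3, 4] / [5, 6] / [7] / [8];  Q = [1, 2, 3, 5] / [4, 8] / [6] / [7]
Final shape: (4, 2, 1, 1).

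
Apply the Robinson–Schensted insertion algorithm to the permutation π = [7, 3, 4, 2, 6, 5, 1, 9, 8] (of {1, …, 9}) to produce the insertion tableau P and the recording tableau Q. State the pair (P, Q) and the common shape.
P = [1, 4, 5, 8] / [2, 6, 9] / [3] / [7];  Q = [1, 3, 5, 8] / [2, 6, 9] / [4] / [7];  common shape = (4, 3, 1, 1)

Row-insert the values π_1, π_2, … into P one at a time, bumping the leftmost entry strictly greater than the inserted value down to the next row. The recording tableau Q records, in position (i, j), the step at which that cell was added to P.
  Insert 7 (step 1): P = [7];  Q = [1]
  Insert 3 (step 2): P = [3] / [7];  Q = [1] / [2]
  Insert 4 (step 3): P = [3, 4] / [7];  Q = [1, 3] / [2]
  Insert 2 (step 4): P = [2, 4] / [3] / [7];  Q = [1, 3] / [2] / [4]
  Insert 6 (step 5): P = [2, 4, 6] / [3] / [7];  Q = [1, 3, 5] / [2] / [4]
  Insert 5 (step 6): P = [2, 4, 5] / [3, 6] / [7];  Q = [1, 3, 5] / [2, 6] / [4]
  Insert 1 (step 7): P = [1, 4, 5] / [2, 6] / [3] / [7];  Q = [1, 3, 5] / [2, 6] / [4] / [7]
  Insert 9 (step 8): P = [1, 4, 5, 9] / [2, 6] / [3] / [7];  Q = [1, 3, 5, 8] / [2, 6] / [4] / [7]
  Insert 8 (step 9): P = [1, 4, 5, 8] / [2, 6, 9] / [3] / [7];  Q = [1, 3, 5, 8] / [2, 6, 9] / [4] / [7]
Final shape: (4, 3, 1, 1).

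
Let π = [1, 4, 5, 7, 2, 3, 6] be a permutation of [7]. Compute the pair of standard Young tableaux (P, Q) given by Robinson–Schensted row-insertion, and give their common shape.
P = [1, 2, 3, 6] / [4, 5, 7];  Q = [1, 2, 3, 4] / [5, 6, 7];  common shape = (4, 3)

Row-insert the values π_1, π_2, … into P one at a time, bumping the leftmost entry strictly greater than the inserted value down to the next row. The recording tableau Q records, in position (i, j), the step at which that cell was added to P.
  Insert 1 (step 1): P = [1];  Q = [1]
  Insert 4 (step 2): P = [1, 4];  Q = [1, 2]
  Insert 5 (step 3): P = [1, 4, 5];  Q = [1, 2, 3]
  Insert 7 (step 4): P = [1, 4, 5, 7];  Q = [1, 2, 3, 4]
  Insert 2 (step 5): P = [1, 2, 5, 7] / [4];  Q = [1, 2, 3, 4] / [5]
  Insert 3 (step 6): P = [1, 2, 3, 7] / [4, 5];  Q = [1, 2, 3, 4] / [5, 6]
  Insert 6 (step 7): P = [1, 2, 3, 6] / [4, 5, 7];  Q = [1, 2, 3, 4] / [5, 6, 7]
Final shape: (4, 3).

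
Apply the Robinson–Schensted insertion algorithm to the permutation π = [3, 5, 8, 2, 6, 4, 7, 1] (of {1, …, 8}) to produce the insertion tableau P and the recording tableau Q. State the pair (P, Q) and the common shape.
P = [1, 4, 6, 7] / [2, 5] / [3] / [8];  Q = [1, 2, 3, 7] / [4, 5] / [6] / [8];  common shape = (4, 2, 1, 1)

Row-insert the values π_1, π_2, … into P one at a time, bumping the leftmost entry strictly greater than the inserted value down to the next row. The recording tableau Q records, in position (i, j), the step at which that cell was added to P.
  Insert 3 (step 1): P = [3];  Q = [1]
  Insert 5 (step 2): P = [3, 5];  Q = [1, 2]
  Insert 8 (step 3): P = [3, 5, 8];  Q = [1, 2, 3]
  Insert 2 (step 4): P = [2, 5, 8] / [3];  Q = [1, 2, 3] / [4]
  Insert 6 (step 5): P = [2, 5, 6] / [3, 8];  Q = [1, 2, 3] / [4, 5]
  Insert 4 (step 6): P = [2, 4, 6] / [3, 5] / [8];  Q = [1, 2, 3] / [4, 5] / [6]
  Insert 7 (step 7): P = [2, 4, 6, 7] / [3, 5] / [8];  Q = [1, 2, 3, 7] / [4, 5] / [6]
  Insert 1 (step 8): P = [1, 4, 6, 7] / [2, 5] / [3] / [8];  Q = [1, 2, 3, 7] / [4, 5] / [6] / [8]
Final shape: (4, 2, 1, 1).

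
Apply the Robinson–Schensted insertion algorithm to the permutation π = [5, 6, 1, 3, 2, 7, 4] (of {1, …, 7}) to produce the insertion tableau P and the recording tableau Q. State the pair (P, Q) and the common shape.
P = [1, 2, 4] / [3, 6, 7] / [5];  Q = [1, 2, 6] / [3, 4, 7] / [5];  common shape = (3, 3, 1)

Row-insert the values π_1, π_2, … into P one at a time, bumping the leftmost entry strictly greater than the inserted value down to the next row. The recording tableau Q records, in position (i, j), the step at which that cell was added to P.
  Insert 5 (step 1): P = [5];  Q = [1]
  Insert 6 (step 2): P = [5, 6];  Q = [1, 2]
  Insert 1 (step 3): P = [1, 6] / [5];  Q = [1, 2] / [3]
  Insert 3 (step 4): P = [1, 3] / [5, 6];  Q = [1, 2] / [3, 4]
  Insert 2 (step 5): P = [1, 2] / [3, 6] / [5];  Q = [1, 2] / [3, 4] / [5]
  Insert 7 (step 6): P = [1, 2, 7] / [3, 6] / [5];  Q = [1, 2, 6] / [3, 4] / [5]
  Insert 4 (step 7): P = [1, 2, 4] / [3, 6, 7] / [5];  Q = [1, 2, 6] / [3, 4, 7] / [5]
Final shape: (3, 3, 1).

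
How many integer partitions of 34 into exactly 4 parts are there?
p(34, 4 parts) = 297

Partitions of n into exactly k parts are in bijection with partitions of n − k into at most k parts (subtract 1 from each part). So p(34, exactly 4) = p(30, parts ≤ 4). Computing via the recurrence p(m, j) = p(m, j−1) + p(m−j, j) gives 297.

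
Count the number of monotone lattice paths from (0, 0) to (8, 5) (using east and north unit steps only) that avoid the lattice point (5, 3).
Number of paths = 727

Total paths from (0, 0) to (8, 5): C(13, 8) = 1287. Paths through (5, 3): (paths (0, 0) → (5, 3)) × (paths (5, 3) → (8, 5)) = C(8, 5) · C(5, 3) = 56 · 10 = 560. Avoidance count = 1287 − 560 = 727.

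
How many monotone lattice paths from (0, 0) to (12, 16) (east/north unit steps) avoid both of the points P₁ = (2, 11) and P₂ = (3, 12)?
Number of paths = 29973736

Inclusion–exclusion. Total paths: C(28, 12) = 30421755. Through P₁: C(13, 2)·C(15, 10) = 234234. Through P₂: C(15, 3)·C(13, 9) = 325325. Since P₁ is strictly southwest of P₂, a monotone path through both must visit P₁ then P₂; paths through both = C(13, 2)·C(2, 1)·C(13, 9) = 111540. Avoid both = 30421755 − 234234 − 325325 + 111540 = 29973736.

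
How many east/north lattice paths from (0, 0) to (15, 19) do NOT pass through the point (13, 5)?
Number of paths = 1854939360

Total paths from (0, 0) to (15, 19): C(34, 15) = 1855967520. Paths through (13, 5): (paths (0, 0) → (13, 5)) × (paths (13, 5) → (15, 19)) = C(18, 13) · C(16, 2) = 8568 · 120 = 1028160. Avoidance count = 1855967520 − 1028160 = 1854939360.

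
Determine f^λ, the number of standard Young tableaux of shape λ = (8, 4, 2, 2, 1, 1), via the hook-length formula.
# SYT of shape (8, 4, 2, 2, 1, 1) = 7634088

Hook-length formula: f^λ = n! / Π hook(c), product over all cells c of the Young diagram. For λ = (8, 4, 2, 2, 1, 1), n = 18 boxes. Hook lengths by row (left-to-right, top-to-bottom): [13, 10, 7, 6, 4, 3, 2, 1]; [8, 5, 2, 1]; [5, 2]; [4, 1]; [2]; [1]. Product of hooks = 838656000. So f^λ = 18! / 838656000 = 6402373705728000 / 838656000 = 7634088.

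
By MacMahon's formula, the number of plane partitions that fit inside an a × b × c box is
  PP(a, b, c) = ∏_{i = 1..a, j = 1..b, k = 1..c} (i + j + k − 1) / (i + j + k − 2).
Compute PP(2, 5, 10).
PP(2, 5, 10) = 2186184

Evaluate the triple product over i = 1..2, j = 1..5, k = 1..10. The factors are (2/1) · (3/2) · (4/3) · (5/4) · (6/5) · (7/6) · (8/7) · (9/8) · … (100 factors total). The numerators and denominators telescope so the product is an integer; carrying out the multiplication exactly gives PP(2, 5, 10) = 2186184.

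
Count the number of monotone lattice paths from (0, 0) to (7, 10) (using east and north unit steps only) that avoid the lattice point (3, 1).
Number of paths = 16588

Total paths from (0, 0) to (7, 10): C(17, 7) = 19448. Paths through (3, 1): (paths (0, 0) → (3, 1)) × (paths (3, 1) → (7, 10)) = C(4, 3) · C(13, 4) = 4 · 715 = 2860. Avoidance count = 19448 − 2860 = 16588.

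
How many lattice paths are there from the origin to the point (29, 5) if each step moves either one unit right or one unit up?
Number of paths = 278256

A monotone lattice path from (0, 0) to (29, 5) consists of 29 east steps and 5 north steps in some order, so it is determined by which 29 of the 34 steps are east. The count is C(34, 29) = 278256.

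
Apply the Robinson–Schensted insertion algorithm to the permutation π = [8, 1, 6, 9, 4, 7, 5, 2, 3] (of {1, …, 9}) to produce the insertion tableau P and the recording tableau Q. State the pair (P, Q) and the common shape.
P = [1, 2, 3] / [4, 5] / [6, 7] / [8, 9];  Q = [1, 3, 4] / [2, 6] / [5, 7] / [8, 9];  common shape = (3, 2, 2, 2)

Row-insert the values π_1, π_2, … into P one at a time, bumping the leftmost entry strictly greater than the inserted value down to the next row. The recording tableau Q records, in position (i, j), the step at which that cell was added to P.
  Insert 8 (step 1): P = [8];  Q = [1]
  Insert 1 (step 2): P = [1] / [8];  Q = [1] / [2]
  Insert 6 (step 3): P = [1, 6] / [8];  Q = [1, 3] / [2]
  Insert 9 (step 4): P = [1, 6, 9] / [8];  Q = [1, 3, 4] / [2]
  Insert 4 (step 5): P = [1, 4, 9] / [6] / [8];  Q = [1, 3, 4] / [2] / [5]
  Insert 7 (step 6): P = [1, 4, 7] / [6, 9] / [8];  Q = [1, 3, 4] / [2, 6] / [5]
  Insert 5 (step 7): P = [1, 4, 5] / [6, 7] / [8, 9];  Q = [1, 3, 4] / [2, 6] / [5, 7]
  Insert 2 (step 8): P = [1, 2, 5] / [4, 7] / [6, 9] / [8];  Q = [1, 3, 4] / [2, 6] / [5, 7] / [8]
  Insert 3 (step 9): P = [1, 2, 3] / [4, 5] / [6, 7] / [8, 9];  Q = [1, 3, 4] / [2, 6] / [5, 7] / [8, 9]
Final shape: (3, 2, 2, 2).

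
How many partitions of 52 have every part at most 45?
p(52, parts ≤ 45) = 281559

Use the recurrence p(n, m) = p(n, m−1) + p(n−m, m): either the largest part is < m (count p(n, m−1)) or the largest part is exactly m (remove one copy of m, count p(n−m, m)). With p(0, ·) = 1 this gives p(52, parts ≤ 45) = 281559. (By conjugating Young diagrams, this also counts partitions of 52 into at most 45 parts.)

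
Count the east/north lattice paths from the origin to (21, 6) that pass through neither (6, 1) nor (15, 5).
Number of paths = 113989

Inclusion–exclusion. Total paths: C(27, 21) = 296010. Through P₁: C(7, 6)·C(20, 15) = 108528. Through P₂: C(20, 15)·C(7, 6) = 108528. Since P₁ is strictly southwest of P₂, a monotone path through both must visit P₁ then P₂; paths through both = C(7, 6)·C(13, 9)·C(7, 6) = 35035. Avoid both = 296010 − 108528 − 108528 + 35035 = 113989.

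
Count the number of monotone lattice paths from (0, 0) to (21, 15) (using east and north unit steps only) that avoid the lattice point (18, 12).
Number of paths = 3838038060

Total paths from (0, 0) to (21, 15): C(36, 21) = 5567902560. Paths through (18, 12): (paths (0, 0) → (18, 12)) × (paths (18, 12) → (21, 15)) = C(30, 18) · C(6, 3) = 86493225 · 20 = 1729864500. Avoidance count = 5567902560 − 1729864500 = 3838038060.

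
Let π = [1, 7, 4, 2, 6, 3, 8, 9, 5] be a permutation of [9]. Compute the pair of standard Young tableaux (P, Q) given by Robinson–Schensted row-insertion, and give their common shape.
P = [1, 2, 3, 5, 9] / [4, 6, 8] / [7];  Q = [1, 2, 5, 7, 8] / [3, 6, 9] / [4];  common shape = (5, 3, 1)

Row-insert the values π_1, π_2, … into P one at a time, bumping the leftmost entry strictly greater than the inserted value down to the next row. The recording tableau Q records, in position (i, j), the step at which that cell was added to P.
  Insert 1 (step 1): P = [1];  Q = [1]
  Insert 7 (step 2): P = [1, 7];  Q = [1, 2]
  Insert 4 (step 3): P = [1, 4] / [7];  Q = [1, 2] / [3]
  Insert 2 (step 4): P = [1, 2] / [4] / [7];  Q = [1, 2] / [3] / [4]
  Insert 6 (step 5): P = [1, 2, 6] / [4] / [7];  Q = [1, 2, 5] / [3] / [4]
  Insert 3 (step 6): P = [1, 2, 3] / [4, 6] / [7];  Q = [1, 2, 5] / [3, 6] / [4]
  Insert 8 (step 7): P = [1, 2, 3, 8] / [4, 6] / [7];  Q = [1, 2, 5, 7] / [3, 6] / [4]
  Insert 9 (step 8): P = [1, 2, 3, 8, 9] / [4, 6] / [7];  Q = [1, 2, 5, 7, 8] / [3, 6] / [4]
  Insert 5 (step 9): P = [1, 2, 3, 5, 9] / [4, 6, 8] / [7];  Q = [1, 2, 5, 7, 8] / [3, 6, 9] / [4]
Final shape: (5, 3, 1).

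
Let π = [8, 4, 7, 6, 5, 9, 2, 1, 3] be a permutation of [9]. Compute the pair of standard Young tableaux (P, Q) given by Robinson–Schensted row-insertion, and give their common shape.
P = [1, 3, 9] / [2, 5] / [4] / [6] / [7] / [8];  Q = [1, 3, 6] / [2, 9] / [4] / [5] / [7] / [8];  common shape = (3, 2, 1, 1, 1, 1)

Row-insert the values π_1, π_2, … into P one at a time, bumping the leftmost entry strictly greater than the inserted value down to the next row. The recording tableau Q records, in position (i, j), the step at which that cell was added to P.
  Insert 8 (step 1): P = [8];  Q = [1]
  Insert 4 (step 2): P = [4] / [8];  Q = [1] / [2]
  Insert 7 (step 3): P = [4, 7] / [8];  Q = [1, 3] / [2]
  Insert 6 (step 4): P = [4, 6] / [7] / [8];  Q = [1, 3] / [2] / [4]
  Insert 5 (step 5): P = [4, 5] / [6] / [7] / [8];  Q = [1, 3] / [2] / [4] / [5]
  Insert 9 (step 6): P = [4, 5, 9] / [6] / [7] / [8];  Q = [1, 3, 6] / [2] / [4] / [5]
  Insert 2 (step 7): P = [2, 5, 9] / [4] / [6] / [7] / [8];  Q = [1, 3, 6] / [2] / [4] / [5] / [7]
  Insert 1 (step 8): P = [1, 5, 9] / [2] / [4] / [6] / [7] / [8];  Q = [1, 3, 6] / [2] / [4] / [5] / [7] / [8]
  Insert 3 (step 9): P = [1, 3, 9] / [2, 5] / [4] / [6] / [7] / [8];  Q = [1, 3, 6] / [2, 9] / [4] / [5] / [7] / [8]
Final shape: (3, 2, 1, 1, 1, 1).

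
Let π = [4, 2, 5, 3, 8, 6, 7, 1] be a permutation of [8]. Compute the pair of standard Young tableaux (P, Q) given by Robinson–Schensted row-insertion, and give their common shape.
P = [1, 3, 6, 7] / [2, 5, 8] / [4];  Q = [1, 3, 5, 7] / [2, 4, 6] / [8];  common shape = (4, 3, 1)

Row-insert the values π_1, π_2, … into P one at a time, bumping the leftmost entry strictly greater than the inserted value down to the next row. The recording tableau Q records, in position (i, j), the step at which that cell was added to P.
  Insert 4 (step 1): P = [4];  Q = [1]
  Insert 2 (step 2): P = [2] / [4];  Q = [1] / [2]
  Insert 5 (step 3): P = [2, 5] / [4];  Q = [1, 3] / [2]
  Insert 3 (step 4): P = [2, 3] / [4, 5];  Q = [1, 3] / [2, 4]
  Insert 8 (step 5): P = [2, 3, 8] / [4, 5];  Q = [1, 3, 5] / [2, 4]
  Insert 6 (step 6): P = [2, 3, 6] / [4, 5, 8];  Q = [1, 3, 5] / [2, 4, 6]
  Insert 7 (step 7): P = [2, 3, 6, 7] / [4, 5, 8];  Q = [1, 3, 5, 7] / [2, 4, 6]
  Insert 1 (step 8): P = [1, 3, 6, 7] / [2, 5, 8] / [4];  Q = [1, 3, 5, 7] / [2, 4, 6] / [8]
Final shape: (4, 3, 1).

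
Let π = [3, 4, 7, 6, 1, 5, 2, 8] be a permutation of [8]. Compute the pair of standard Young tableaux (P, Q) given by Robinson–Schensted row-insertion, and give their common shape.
P = [1, 2, 5, 8] / [3, 4] / [6] / [7];  Q = [1, 2, 3, 8] / [4, 6] / [5] / [7];  common shape = (4, 2, 1, 1)

Row-insert the values π_1, π_2, … into P one at a time, bumping the leftmost entry strictly greater than the inserted value down to the next row. The recording tableau Q records, in position (i, j), the step at which that cell was added to P.
  Insert 3 (step 1): P = [3];  Q = [1]
  Insert 4 (step 2): P = [3, 4];  Q = [1, 2]
  Insert 7 (step 3): P = [3, 4, 7];  Q = [1, 2, 3]
  Insert 6 (step 4): P = [3, 4, 6] / [7];  Q = [1, 2, 3] / [4]
  Insert 1 (step 5): P = [1, 4, 6] / [3] / [7];  Q = [1, 2, 3] / [4] / [5]
  Insert 5 (step 6): P = [1, 4, 5] / [3, 6] / [7];  Q = [1, 2, 3] / [4, 6] / [5]
  Insert 2 (step 7): P = [1, 2, 5] / [3, 4] / [6] / [7];  Q = [1, 2, 3] / [4, 6] / [5] / [7]
  Insert 8 (step 8): P = [1, 2, 5, 8] / [3, 4] / [6] / [7];  Q = [1, 2, 3, 8] / [4, 6] / [5] / [7]
Final shape: (4, 2, 1, 1).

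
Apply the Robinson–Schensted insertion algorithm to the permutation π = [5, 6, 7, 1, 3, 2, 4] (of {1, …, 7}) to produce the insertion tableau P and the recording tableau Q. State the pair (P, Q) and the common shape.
P = [1, 2, 4] / [3, 6, 7] / [5];  Q = [1, 2, 3] / [4, 5, 7] / [6];  common shape = (3, 3, 1)

Row-insert the values π_1, π_2, … into P one at a time, bumping the leftmost entry strictly greater than the inserted value down to the next row. The recording tableau Q records, in position (i, j), the step at which that cell was added to P.
  Insert 5 (step 1): P = [5];  Q = [1]
  Insert 6 (step 2): P = [5, 6];  Q = [1, 2]
  Insert 7 (step 3): P = [5, 6, 7];  Q = [1, 2, 3]
  Insert 1 (step 4): P = [1, 6, 7] / [5];  Q = [1, 2, 3] / [4]
  Insert 3 (step 5): P = [1, 3, 7] / [5, 6];  Q = [1, 2, 3] / [4, 5]
  Insert 2 (step 6): P = [1, 2, 7] / [3, 6] / [5];  Q = [1, 2, 3] / [4, 5] / [6]
  Insert 4 (step 7): P = [1, 2, 4] / [3, 6, 7] / [5];  Q = [1, 2, 3] / [4, 5, 7] / [6]
Final shape: (3, 3, 1).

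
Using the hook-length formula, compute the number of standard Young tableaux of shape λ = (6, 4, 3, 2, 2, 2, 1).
# SYT of shape (6, 4, 3, 2, 2, 2, 1) = 177365760

Hook-length formula: f^λ = n! / Π hook(c), product over all cells c of the Young diagram. For λ = (6, 4, 3, 2, 2, 2, 1), n = 20 boxes. Hook lengths by row (left-to-right, top-to-bottom): [12, 10, 6, 4, 2, 1]; [9, 7, 3, 1]; [7, 5, 1]; [5, 3]; [4, 2]; [3, 1]; [1]. Product of hooks = 13716864000. So f^λ = 20! / 13716864000 = 2432902008176640000 / 13716864000 = 177365760.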